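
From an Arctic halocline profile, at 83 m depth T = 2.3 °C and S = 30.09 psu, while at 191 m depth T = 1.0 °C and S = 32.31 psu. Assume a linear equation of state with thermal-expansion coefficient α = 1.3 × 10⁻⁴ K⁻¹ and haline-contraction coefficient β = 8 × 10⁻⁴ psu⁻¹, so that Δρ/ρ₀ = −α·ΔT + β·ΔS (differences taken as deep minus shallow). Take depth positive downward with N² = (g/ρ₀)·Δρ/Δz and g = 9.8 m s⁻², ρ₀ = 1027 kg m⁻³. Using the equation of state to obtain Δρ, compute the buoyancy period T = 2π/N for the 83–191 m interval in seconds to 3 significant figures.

ΔT = -1.3 K, ΔS = +2.22 psu (deep − shallow).
Δρ/ρ₀ = −αΔT + βΔS = 1.69 × 10⁻⁴ + 1.776 × 10⁻³ = 1.945 × 10⁻³, so Δρ ≈ 1.998 kg m⁻³.
N² = (g/ρ₀)·Δρ/Δz = g·(Δρ/ρ₀)/Δz = 9.8 × 1.945 × 10⁻³ / 108 = 1.7649 × 10⁻⁴ s⁻².
N = √(1.7649 × 10⁻⁴) = 0.013285 rad s⁻¹ → T = 2π/N = 472.95 s ≈ 473 s.

473 s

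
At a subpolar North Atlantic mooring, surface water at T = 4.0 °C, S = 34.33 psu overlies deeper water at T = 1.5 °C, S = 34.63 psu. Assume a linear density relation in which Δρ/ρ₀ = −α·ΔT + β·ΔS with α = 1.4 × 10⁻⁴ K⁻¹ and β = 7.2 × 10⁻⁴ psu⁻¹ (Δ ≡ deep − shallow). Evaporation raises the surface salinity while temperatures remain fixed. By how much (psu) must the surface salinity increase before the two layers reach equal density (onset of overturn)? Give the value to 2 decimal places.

Neutral buoyancy requires −α(T_deep − T_surf) + β(S_deep − S_surf′) = 0.
S_surf′ = S_deep − (α/β)·ΔT = 34.63 − (1.4 × 10⁻⁴/7.2 × 10⁻⁴)·(-2.5) = 35.1161 psu.
Increase required: 35.1161 − 34.33 = 0.7861 psu.

0.79 psu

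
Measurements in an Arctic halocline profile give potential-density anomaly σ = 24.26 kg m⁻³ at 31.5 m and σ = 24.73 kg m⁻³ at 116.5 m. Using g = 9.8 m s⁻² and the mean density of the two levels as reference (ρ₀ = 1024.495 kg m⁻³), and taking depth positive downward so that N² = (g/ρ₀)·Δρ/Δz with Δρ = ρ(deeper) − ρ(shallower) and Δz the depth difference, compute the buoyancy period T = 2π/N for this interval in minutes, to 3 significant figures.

Δρ = 1024.73 − 1024.26 = 0.47 kg m⁻³ over Δz = 116.5 − 31.5 = 85 m.
N² = (9.8/1024.495) × (0.47/85) = 5.2893 × 10⁻⁵ s⁻².
N = √(5.2893 × 10⁻⁵) = 7.2728 × 10⁻³ rad s⁻¹, so T = 2π/N = 863.93 s = 14.399 min ≈ 14.4 min.

14.4 min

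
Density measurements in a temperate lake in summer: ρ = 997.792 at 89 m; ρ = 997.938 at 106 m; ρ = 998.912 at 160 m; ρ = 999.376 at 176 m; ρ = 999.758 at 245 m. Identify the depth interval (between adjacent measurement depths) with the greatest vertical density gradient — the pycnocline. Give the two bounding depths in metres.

160–176 m

Compute the density gradient over each adjacent pair:
  89–106 m: Δρ/Δz = 0.146/17 = 8.6 × 10⁻³ kg m⁻⁴
  106–160 m: Δρ/Δz = 0.974/54 = 0.018 kg m⁻⁴
  160–176 m: Δρ/Δz = 0.464/16 = 0.029 kg m⁻⁴
  176–245 m: Δρ/Δz = 0.382/69 = 5.5 × 10⁻³ kg m⁻⁴
The largest gradient is in the 160–176 m interval — the pycnocline.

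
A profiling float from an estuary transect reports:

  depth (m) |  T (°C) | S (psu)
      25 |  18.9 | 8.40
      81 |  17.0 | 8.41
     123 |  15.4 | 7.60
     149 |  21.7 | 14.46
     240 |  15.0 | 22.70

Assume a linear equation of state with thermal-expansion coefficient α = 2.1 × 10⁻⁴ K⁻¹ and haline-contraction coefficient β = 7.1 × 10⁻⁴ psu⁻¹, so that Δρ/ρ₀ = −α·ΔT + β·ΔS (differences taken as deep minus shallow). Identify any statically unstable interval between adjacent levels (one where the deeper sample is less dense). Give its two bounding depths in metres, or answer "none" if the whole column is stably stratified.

81–123 m

Evaluate Δρ/ρ₀ = −αΔT + βΔS across each adjacent pair:
  25–81 m: −αΔT+βΔS = −(2.1 × 10⁻⁴)(-1.9)+(7.1 × 10⁻⁴)(+0.01) = 4.1 × 10⁻⁴ → stable
  81–123 m: −αΔT+βΔS = −(2.1 × 10⁻⁴)(-1.6)+(7.1 × 10⁻⁴)(-0.81) = -2.4 × 10⁻⁴ → UNSTABLE
  123–149 m: −αΔT+βΔS = −(2.1 × 10⁻⁴)(+6.3)+(7.1 × 10⁻⁴)(+6.86) = 3.5 × 10⁻³ → stable
  149–240 m: −αΔT+βΔS = −(2.1 × 10⁻⁴)(-6.7)+(7.1 × 10⁻⁴)(+8.24) = 7.3 × 10⁻³ → stable
The 81–123 m interval has Δρ < 0: lighter water underlies denser water.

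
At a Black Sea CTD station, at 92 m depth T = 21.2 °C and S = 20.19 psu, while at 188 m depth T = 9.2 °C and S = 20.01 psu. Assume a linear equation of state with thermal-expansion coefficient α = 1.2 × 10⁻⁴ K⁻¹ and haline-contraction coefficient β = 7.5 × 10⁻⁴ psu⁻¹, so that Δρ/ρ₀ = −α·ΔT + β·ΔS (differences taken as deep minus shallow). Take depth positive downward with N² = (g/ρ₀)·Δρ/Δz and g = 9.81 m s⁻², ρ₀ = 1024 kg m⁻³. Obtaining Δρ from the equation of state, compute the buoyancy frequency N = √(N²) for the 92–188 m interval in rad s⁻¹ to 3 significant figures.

0.0115 rad s⁻¹

ΔT = -12.0 K, ΔS = -0.18 psu (deep − shallow).
Δρ/ρ₀ = −αΔT + βΔS = 1.44 × 10⁻³ − 1.35 × 10⁻⁴ = 1.305 × 10⁻³, so Δρ ≈ 1.336 kg m⁻³.
N² = (g/ρ₀)·Δρ/Δz = g·(Δρ/ρ₀)/Δz = 9.81 × 1.305 × 10⁻³ / 96 = 1.3335 × 10⁻⁴ s⁻².
N = √(1.3335 × 10⁻⁴) = 0.011548 rad s⁻¹ ≈ 0.0115 rad s⁻¹.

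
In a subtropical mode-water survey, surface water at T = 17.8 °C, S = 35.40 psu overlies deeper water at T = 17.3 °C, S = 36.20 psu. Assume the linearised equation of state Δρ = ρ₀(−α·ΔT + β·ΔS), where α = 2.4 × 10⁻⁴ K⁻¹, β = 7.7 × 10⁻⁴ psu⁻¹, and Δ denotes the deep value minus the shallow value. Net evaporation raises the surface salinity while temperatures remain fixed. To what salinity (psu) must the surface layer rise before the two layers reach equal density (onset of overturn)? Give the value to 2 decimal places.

Neutral buoyancy requires −α(T_deep − T_surf) + β(S_deep − S_surf′) = 0.
S_surf′ = S_deep − (α/β)·ΔT = 36.20 − (2.4 × 10⁻⁴/7.7 × 10⁻⁴)·(-0.5) = 36.3558 psu.
Increase required: 36.3558 − 35.40 = 0.9558 psu.

36.36 psu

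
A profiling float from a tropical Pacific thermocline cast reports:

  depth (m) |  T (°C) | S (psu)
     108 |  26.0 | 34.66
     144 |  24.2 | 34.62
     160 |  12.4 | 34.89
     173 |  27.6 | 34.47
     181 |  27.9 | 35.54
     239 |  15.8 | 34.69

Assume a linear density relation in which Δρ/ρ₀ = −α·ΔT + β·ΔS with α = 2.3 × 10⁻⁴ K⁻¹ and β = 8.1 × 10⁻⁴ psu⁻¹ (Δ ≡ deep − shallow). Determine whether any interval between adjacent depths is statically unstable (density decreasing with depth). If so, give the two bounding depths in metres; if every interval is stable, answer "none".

160–173 m

Evaluate Δρ/ρ₀ = −αΔT + βΔS across each adjacent pair:
  108–144 m: −αΔT+βΔS = −(2.3 × 10⁻⁴)(-1.8)+(8.1 × 10⁻⁴)(-0.04) = 3.8 × 10⁻⁴ → stable
  144–160 m: −αΔT+βΔS = −(2.3 × 10⁻⁴)(-11.8)+(8.1 × 10⁻⁴)(+0.27) = 2.9 × 10⁻³ → stable
  160–173 m: −αΔT+βΔS = −(2.3 × 10⁻⁴)(+15.2)+(8.1 × 10⁻⁴)(-0.42) = -3.8 × 10⁻³ → UNSTABLE
  173–181 m: −αΔT+βΔS = −(2.3 × 10⁻⁴)(+0.3)+(8.1 × 10⁻⁴)(+1.07) = 8.0 × 10⁻⁴ → stable
  181–239 m: −αΔT+βΔS = −(2.3 × 10⁻⁴)(-12.1)+(8.1 × 10⁻⁴)(-0.85) = 2.1 × 10⁻³ → stable
The 160–173 m interval has Δρ < 0: lighter water underlies denser water.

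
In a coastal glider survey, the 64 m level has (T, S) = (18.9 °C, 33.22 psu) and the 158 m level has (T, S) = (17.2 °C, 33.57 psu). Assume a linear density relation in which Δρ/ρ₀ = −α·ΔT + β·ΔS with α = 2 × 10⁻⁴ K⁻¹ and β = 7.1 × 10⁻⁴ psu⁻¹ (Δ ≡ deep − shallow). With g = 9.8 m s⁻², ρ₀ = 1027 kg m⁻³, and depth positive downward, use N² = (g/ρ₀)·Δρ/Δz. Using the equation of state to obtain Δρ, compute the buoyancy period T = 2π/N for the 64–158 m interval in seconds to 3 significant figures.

ΔT = -1.7 K, ΔS = +0.35 psu (deep − shallow).
Δρ/ρ₀ = −αΔT + βΔS = 3.40 × 10⁻⁴ + 2.485 × 10⁻⁴ = 5.885 × 10⁻⁴, so Δρ ≈ 0.6044 kg m⁻³.
N² = (g/ρ₀)·Δρ/Δz = g·(Δρ/ρ₀)/Δz = 9.8 × 5.885 × 10⁻⁴ / 94 = 6.1354 × 10⁻⁵ s⁻².
N = √(6.1354 × 10⁻⁵) = 7.8329 × 10⁻³ rad s⁻¹ → T = 2π/N = 802.15 s ≈ 802 s.

802 s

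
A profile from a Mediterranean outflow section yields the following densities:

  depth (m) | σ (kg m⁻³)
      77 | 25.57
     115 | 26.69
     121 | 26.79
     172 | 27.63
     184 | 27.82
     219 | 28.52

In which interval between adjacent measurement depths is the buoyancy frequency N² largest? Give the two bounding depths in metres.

Compute the density gradient over each adjacent pair:
  77–115 m: Δρ/Δz = 1.12/38 = 0.029 kg m⁻⁴
  115–121 m: Δρ/Δz = 0.10/6 = 0.017 kg m⁻⁴
  121–172 m: Δρ/Δz = 0.84/51 = 0.016 kg m⁻⁴
  172–184 m: Δρ/Δz = 0.19/12 = 0.016 kg m⁻⁴
  184–219 m: Δρ/Δz = 0.70/35 = 0.020 kg m⁻⁴
The largest gradient is in the 77–115 m interval — the pycnocline.

77–115 m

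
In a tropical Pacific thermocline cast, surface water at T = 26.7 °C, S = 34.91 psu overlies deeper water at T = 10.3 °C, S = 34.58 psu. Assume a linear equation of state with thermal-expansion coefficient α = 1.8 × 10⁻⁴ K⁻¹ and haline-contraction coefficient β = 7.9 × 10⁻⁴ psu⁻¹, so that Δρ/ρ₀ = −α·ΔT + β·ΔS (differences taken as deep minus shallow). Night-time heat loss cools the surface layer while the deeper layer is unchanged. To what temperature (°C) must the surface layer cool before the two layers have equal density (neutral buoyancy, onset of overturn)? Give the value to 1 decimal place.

11.7 °C

Neutral buoyancy requires Δρ = 0, i.e. −α(T_deep − T_surf′) + β(S_deep − S_surf) = 0.
T_surf′ = T_deep − (β/α)·ΔS = 10.3 − (7.9 × 10⁻⁴/1.8 × 10⁻⁴)·(-0.33) = 11.748 °C.
Cooling required: 26.7 − (11.748) = 14.952 °C.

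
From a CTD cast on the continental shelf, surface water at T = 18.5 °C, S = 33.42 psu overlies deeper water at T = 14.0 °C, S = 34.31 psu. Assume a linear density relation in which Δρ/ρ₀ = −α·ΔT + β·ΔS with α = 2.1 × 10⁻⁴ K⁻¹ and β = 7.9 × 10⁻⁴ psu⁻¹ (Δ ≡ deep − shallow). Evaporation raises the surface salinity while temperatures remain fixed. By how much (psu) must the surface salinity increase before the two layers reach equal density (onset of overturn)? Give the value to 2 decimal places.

Neutral buoyancy requires −α(T_deep − T_surf) + β(S_deep − S_surf′) = 0.
S_surf′ = S_deep − (α/β)·ΔT = 34.31 − (2.1 × 10⁻⁴/7.9 × 10⁻⁴)·(-4.5) = 35.5062 psu.
Increase required: 35.5062 − 33.42 = 2.0862 psu.

2.09 psu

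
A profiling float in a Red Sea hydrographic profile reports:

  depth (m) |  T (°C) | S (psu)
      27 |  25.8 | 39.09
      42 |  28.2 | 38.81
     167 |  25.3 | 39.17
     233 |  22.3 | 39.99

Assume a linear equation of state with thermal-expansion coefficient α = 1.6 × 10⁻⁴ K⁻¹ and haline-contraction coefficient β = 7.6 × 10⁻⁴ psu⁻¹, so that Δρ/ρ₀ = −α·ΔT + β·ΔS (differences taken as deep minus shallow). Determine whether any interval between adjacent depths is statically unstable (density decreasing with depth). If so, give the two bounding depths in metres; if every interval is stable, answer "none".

27–42 m

Evaluate Δρ/ρ₀ = −αΔT + βΔS across each adjacent pair:
  27–42 m: −αΔT+βΔS = −(1.6 × 10⁻⁴)(+2.4)+(7.6 × 10⁻⁴)(-0.28) = -6.0 × 10⁻⁴ → UNSTABLE
  42–167 m: −αΔT+βΔS = −(1.6 × 10⁻⁴)(-2.9)+(7.6 × 10⁻⁴)(+0.36) = 7.4 × 10⁻⁴ → stable
  167–233 m: −αΔT+βΔS = −(1.6 × 10⁻⁴)(-3.0)+(7.6 × 10⁻⁴)(+0.82) = 1.1 × 10⁻³ → stable
The 27–42 m interval has Δρ < 0: lighter water underlies denser water.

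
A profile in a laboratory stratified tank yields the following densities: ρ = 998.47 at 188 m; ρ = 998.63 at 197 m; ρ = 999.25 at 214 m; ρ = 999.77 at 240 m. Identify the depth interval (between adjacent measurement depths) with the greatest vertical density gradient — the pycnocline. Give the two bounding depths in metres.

Compute the density gradient over each adjacent pair:
  188–197 m: Δρ/Δz = 0.16/9 = 0.018 kg m⁻⁴
  197–214 m: Δρ/Δz = 0.62/17 = 0.036 kg m⁻⁴
  214–240 m: Δρ/Δz = 0.52/26 = 0.020 kg m⁻⁴
The largest gradient is in the 197–214 m interval — the pycnocline.

197–214 m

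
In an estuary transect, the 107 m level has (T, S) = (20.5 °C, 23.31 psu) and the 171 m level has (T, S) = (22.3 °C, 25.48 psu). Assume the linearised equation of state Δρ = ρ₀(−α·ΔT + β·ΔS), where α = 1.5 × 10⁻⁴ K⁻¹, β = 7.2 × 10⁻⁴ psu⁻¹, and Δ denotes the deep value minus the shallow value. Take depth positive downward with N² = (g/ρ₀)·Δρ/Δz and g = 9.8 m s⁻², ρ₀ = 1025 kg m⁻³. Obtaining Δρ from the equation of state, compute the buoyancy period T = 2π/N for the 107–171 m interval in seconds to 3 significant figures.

ΔT = +1.8 K, ΔS = +2.17 psu (deep − shallow).
Δρ/ρ₀ = −αΔT + βΔS = -2.70 × 10⁻⁴ + 1.5624 × 10⁻³ = 1.2924 × 10⁻³, so Δρ ≈ 1.325 kg m⁻³.
N² = (g/ρ₀)·Δρ/Δz = g·(Δρ/ρ₀)/Δz = 9.8 × 1.2924 × 10⁻³ / 64 = 1.9790 × 10⁻⁴ s⁻².
N = √(1.9790 × 10⁻⁴) = 0.014068 rad s⁻¹ → T = 2π/N = 446.63 s ≈ 447 s.

447 s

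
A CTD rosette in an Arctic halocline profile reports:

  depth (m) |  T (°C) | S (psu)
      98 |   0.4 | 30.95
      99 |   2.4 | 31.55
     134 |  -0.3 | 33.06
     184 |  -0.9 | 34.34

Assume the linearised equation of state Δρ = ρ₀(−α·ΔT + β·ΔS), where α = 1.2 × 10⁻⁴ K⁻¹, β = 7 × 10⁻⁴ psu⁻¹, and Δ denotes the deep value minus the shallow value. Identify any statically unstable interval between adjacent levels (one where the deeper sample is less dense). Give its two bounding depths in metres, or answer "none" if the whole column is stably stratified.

Evaluate Δρ/ρ₀ = −αΔT + βΔS across each adjacent pair:
  98–99 m: −αΔT+βΔS = −(1.2 × 10⁻⁴)(+2.0)+(7 × 10⁻⁴)(+0.60) = 1.8 × 10⁻⁴ → stable
  99–134 m: −αΔT+βΔS = −(1.2 × 10⁻⁴)(-2.7)+(7 × 10⁻⁴)(+1.51) = 1.4 × 10⁻³ → stable
  134–184 m: −αΔT+βΔS = −(1.2 × 10⁻⁴)(-0.6)+(7 × 10⁻⁴)(+1.28) = 9.7 × 10⁻⁴ → stable
Every interval has Δρ > 0: the column is stably stratified throughout.

none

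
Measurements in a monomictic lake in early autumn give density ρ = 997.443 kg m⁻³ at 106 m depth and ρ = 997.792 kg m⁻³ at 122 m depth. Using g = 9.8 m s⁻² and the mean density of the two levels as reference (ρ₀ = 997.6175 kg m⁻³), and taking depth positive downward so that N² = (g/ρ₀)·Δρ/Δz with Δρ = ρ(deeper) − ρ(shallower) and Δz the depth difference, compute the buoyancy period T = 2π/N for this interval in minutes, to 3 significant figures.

7.15 min

Δρ = 997.792 − 997.443 = 0.349 kg m⁻³ over Δz = 122 − 106 = 16 m.
N² = (9.8/997.6175) × (0.349/16) = 2.1427 × 10⁻⁴ s⁻².
N = √(2.1427 × 10⁻⁴) = 0.014638 rad s⁻¹, so T = 2π/N = 429.24 s = 7.1540 min ≈ 7.15 min.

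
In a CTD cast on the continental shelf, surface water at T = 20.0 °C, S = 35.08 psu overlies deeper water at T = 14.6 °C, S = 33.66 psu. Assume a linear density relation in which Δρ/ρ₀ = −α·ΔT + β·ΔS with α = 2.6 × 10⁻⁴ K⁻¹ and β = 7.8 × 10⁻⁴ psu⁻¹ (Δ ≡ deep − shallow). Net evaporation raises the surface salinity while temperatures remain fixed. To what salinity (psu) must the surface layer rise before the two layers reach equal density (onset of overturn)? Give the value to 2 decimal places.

Neutral buoyancy requires −α(T_deep − T_surf) + β(S_deep − S_surf′) = 0.
S_surf′ = S_deep − (α/β)·ΔT = 33.66 − (2.6 × 10⁻⁴/7.8 × 10⁻⁴)·(-5.4) = 35.4600 psu.
Increase required: 35.4600 − 35.08 = 0.3800 psu.

35.46 psu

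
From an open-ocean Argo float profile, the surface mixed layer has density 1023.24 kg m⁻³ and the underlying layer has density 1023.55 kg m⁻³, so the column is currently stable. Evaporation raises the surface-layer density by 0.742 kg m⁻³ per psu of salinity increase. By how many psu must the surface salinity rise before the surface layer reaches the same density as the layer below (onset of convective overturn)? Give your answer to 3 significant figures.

0.418 psu

Density deficit of the surface layer: 1023.55 − 1023.24 = 0.31 kg m⁻³.
Required change = 0.31 / 0.742 = 0.418 psu.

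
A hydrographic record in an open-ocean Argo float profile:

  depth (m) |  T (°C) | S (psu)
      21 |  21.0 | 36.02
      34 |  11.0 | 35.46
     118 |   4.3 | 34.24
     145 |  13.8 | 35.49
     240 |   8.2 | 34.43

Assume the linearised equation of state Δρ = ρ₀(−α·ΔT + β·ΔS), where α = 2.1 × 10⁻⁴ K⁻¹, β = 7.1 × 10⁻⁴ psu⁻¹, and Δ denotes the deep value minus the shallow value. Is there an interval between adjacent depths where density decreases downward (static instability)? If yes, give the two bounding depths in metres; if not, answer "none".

118–145 m

Evaluate Δρ/ρ₀ = −αΔT + βΔS across each adjacent pair:
  21–34 m: −αΔT+βΔS = −(2.1 × 10⁻⁴)(-10.0)+(7.1 × 10⁻⁴)(-0.56) = 1.7 × 10⁻³ → stable
  34–118 m: −αΔT+βΔS = −(2.1 × 10⁻⁴)(-6.7)+(7.1 × 10⁻⁴)(-1.22) = 5.4 × 10⁻⁴ → stable
  118–145 m: −αΔT+βΔS = −(2.1 × 10⁻⁴)(+9.5)+(7.1 × 10⁻⁴)(+1.25) = -1.1 × 10⁻³ → UNSTABLE
  145–240 m: −αΔT+βΔS = −(2.1 × 10⁻⁴)(-5.6)+(7.1 × 10⁻⁴)(-1.06) = 4.2 × 10⁻⁴ → stable
The 118–145 m interval has Δρ < 0: lighter water underlies denser water.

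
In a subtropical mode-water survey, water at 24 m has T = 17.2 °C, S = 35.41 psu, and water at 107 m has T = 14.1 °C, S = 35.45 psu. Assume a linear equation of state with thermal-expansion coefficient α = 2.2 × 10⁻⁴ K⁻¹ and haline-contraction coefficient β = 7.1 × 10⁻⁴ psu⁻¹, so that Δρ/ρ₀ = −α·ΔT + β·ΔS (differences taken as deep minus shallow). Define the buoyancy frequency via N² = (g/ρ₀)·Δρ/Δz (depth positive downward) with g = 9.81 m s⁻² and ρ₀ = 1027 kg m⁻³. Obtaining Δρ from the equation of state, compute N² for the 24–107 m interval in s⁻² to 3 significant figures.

8.40 × 10⁻⁵ s⁻²

ΔT = -3.1 K, ΔS = +0.04 psu (deep − shallow).
Δρ/ρ₀ = −αΔT + βΔS = 6.82 × 10⁻⁴ + 2.84 × 10⁻⁵ = 7.104 × 10⁻⁴, so Δρ ≈ 0.7296 kg m⁻³.
N² = (g/ρ₀)·Δρ/Δz = g·(Δρ/ρ₀)/Δz = 9.81 × 7.104 × 10⁻⁴ / 83 = 8.3964 × 10⁻⁵ s⁻² ≈ 8.40 × 10⁻⁵ s⁻².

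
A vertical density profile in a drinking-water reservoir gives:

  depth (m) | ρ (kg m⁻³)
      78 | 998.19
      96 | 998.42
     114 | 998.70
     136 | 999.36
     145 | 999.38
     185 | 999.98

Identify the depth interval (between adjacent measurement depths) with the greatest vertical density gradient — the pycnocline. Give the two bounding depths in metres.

Compute the density gradient over each adjacent pair:
  78–96 m: Δρ/Δz = 0.23/18 = 0.013 kg m⁻⁴
  96–114 m: Δρ/Δz = 0.28/18 = 0.016 kg m⁻⁴
  114–136 m: Δρ/Δz = 0.66/22 = 0.030 kg m⁻⁴
  136–145 m: Δρ/Δz = 0.02/9 = 2.2 × 10⁻³ kg m⁻⁴
  145–185 m: Δρ/Δz = 0.60/40 = 0.015 kg m⁻⁴
The largest gradient is in the 114–136 m interval — the pycnocline.

114–136 m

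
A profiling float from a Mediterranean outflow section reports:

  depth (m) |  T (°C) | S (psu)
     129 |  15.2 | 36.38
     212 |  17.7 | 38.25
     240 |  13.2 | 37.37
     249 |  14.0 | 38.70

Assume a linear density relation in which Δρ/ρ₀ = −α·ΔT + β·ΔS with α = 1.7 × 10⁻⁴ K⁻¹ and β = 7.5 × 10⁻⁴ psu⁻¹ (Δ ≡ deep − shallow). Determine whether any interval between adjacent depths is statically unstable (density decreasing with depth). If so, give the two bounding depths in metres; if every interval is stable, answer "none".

none

Evaluate Δρ/ρ₀ = −αΔT + βΔS across each adjacent pair:
  129–212 m: −αΔT+βΔS = −(1.7 × 10⁻⁴)(+2.5)+(7.5 × 10⁻⁴)(+1.87) = 9.8 × 10⁻⁴ → stable
  212–240 m: −αΔT+βΔS = −(1.7 × 10⁻⁴)(-4.5)+(7.5 × 10⁻⁴)(-0.88) = 1.1 × 10⁻⁴ → stable
  240–249 m: −αΔT+βΔS = −(1.7 × 10⁻⁴)(+0.8)+(7.5 × 10⁻⁴)(+1.33) = 8.6 × 10⁻⁴ → stable
Every interval has Δρ > 0: the column is stably stratified throughout.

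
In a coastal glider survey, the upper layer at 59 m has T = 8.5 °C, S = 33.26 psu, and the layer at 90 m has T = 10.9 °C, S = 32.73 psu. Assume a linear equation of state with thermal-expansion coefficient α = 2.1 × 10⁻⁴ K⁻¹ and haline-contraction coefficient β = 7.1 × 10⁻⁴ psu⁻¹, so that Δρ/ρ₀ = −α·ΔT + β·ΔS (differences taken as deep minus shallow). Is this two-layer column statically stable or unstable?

unstable

ΔT = 10.9 − 8.5 = +2.4 K and ΔS = 32.73 − 33.26 = -0.53 psu (deep − shallow).
−αΔT = -5.04 × 10⁻⁴; βΔS = -3.763 × 10⁻⁴; sum Δρ/ρ₀ = -8.803 × 10⁻⁴.
Δρ/ρ₀ < 0, so Δρ < 0: deeper water is lighter → statically unstable; the column would overturn.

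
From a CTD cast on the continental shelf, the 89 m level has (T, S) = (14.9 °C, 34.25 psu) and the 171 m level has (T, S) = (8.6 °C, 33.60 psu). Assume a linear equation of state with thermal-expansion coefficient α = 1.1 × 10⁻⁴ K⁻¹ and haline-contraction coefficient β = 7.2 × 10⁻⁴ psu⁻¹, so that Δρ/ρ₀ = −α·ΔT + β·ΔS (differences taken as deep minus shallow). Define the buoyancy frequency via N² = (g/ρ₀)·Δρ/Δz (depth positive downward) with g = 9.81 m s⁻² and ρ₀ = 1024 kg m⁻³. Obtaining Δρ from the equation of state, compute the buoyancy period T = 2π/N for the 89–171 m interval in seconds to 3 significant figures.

1.21 × 10³ s

ΔT = -6.3 K, ΔS = -0.65 psu (deep − shallow).
Δρ/ρ₀ = −αΔT + βΔS = 6.93 × 10⁻⁴ − 4.68 × 10⁻⁴ = 2.25 × 10⁻⁴, so Δρ ≈ 0.2304 kg m⁻³.
N² = (g/ρ₀)·Δρ/Δz = g·(Δρ/ρ₀)/Δz = 9.81 × 2.25 × 10⁻⁴ / 82 = 2.6918 × 10⁻⁵ s⁻².
N = √(2.6918 × 10⁻⁵) = 5.1883 × 10⁻³ rad s⁻¹ → T = 2π/N = 1.2110 × 10³ s ≈ 1.21 × 10³ s.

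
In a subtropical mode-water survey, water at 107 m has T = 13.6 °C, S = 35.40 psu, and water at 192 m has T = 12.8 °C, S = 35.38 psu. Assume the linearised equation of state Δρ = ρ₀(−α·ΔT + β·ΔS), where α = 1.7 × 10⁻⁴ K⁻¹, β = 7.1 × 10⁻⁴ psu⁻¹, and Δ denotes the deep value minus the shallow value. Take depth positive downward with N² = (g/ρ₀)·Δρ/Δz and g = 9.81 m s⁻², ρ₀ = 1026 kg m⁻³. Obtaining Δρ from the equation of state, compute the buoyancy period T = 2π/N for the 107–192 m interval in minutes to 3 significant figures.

27.9 min

ΔT = -0.8 K, ΔS = -0.02 psu (deep − shallow).
Δρ/ρ₀ = −αΔT + βΔS = 1.36 × 10⁻⁴ − 1.42 × 10⁻⁵ = 1.218 × 10⁻⁴, so Δρ ≈ 0.1250 kg m⁻³.
N² = (g/ρ₀)·Δρ/Δz = g·(Δρ/ρ₀)/Δz = 9.81 × 1.218 × 10⁻⁴ / 85 = 1.4057 × 10⁻⁵ s⁻².
N = √(1.4057 × 10⁻⁵) = 3.7493 × 10⁻³ rad s⁻¹ → T = 2π/N = 1.6758 × 10³ s = 27.930 min ≈ 27.9 min.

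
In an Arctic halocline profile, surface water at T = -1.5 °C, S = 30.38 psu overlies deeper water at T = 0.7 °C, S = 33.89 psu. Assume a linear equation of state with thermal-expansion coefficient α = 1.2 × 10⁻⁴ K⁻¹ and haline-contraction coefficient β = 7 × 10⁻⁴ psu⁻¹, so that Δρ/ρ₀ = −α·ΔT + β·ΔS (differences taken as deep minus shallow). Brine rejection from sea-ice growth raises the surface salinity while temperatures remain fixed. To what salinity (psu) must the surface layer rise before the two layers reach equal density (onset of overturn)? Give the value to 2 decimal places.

Neutral buoyancy requires −α(T_deep − T_surf) + β(S_deep − S_surf′) = 0.
S_surf′ = S_deep − (α/β)·ΔT = 33.89 − (1.2 × 10⁻⁴/7 × 10⁻⁴)·(+2.2) = 33.5129 psu.
Increase required: 33.5129 − 30.38 = 3.1329 psu.

33.51 psu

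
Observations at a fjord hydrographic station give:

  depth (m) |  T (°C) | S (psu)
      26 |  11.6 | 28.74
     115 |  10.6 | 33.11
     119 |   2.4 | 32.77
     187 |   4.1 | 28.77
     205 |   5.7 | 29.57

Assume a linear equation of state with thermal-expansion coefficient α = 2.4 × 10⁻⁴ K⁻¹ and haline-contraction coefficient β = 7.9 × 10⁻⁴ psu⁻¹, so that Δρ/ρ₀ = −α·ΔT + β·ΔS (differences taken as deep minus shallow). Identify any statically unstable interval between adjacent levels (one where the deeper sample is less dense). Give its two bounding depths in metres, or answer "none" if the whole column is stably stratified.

Evaluate Δρ/ρ₀ = −αΔT + βΔS across each adjacent pair:
  26–115 m: −αΔT+βΔS = −(2.4 × 10⁻⁴)(-1.0)+(7.9 × 10⁻⁴)(+4.37) = 3.7 × 10⁻³ → stable
  115–119 m: −αΔT+βΔS = −(2.4 × 10⁻⁴)(-8.2)+(7.9 × 10⁻⁴)(-0.34) = 1.7 × 10⁻³ → stable
  119–187 m: −αΔT+βΔS = −(2.4 × 10⁻⁴)(+1.7)+(7.9 × 10⁻⁴)(-4.00) = -3.6 × 10⁻³ → UNSTABLE
  187–205 m: −αΔT+βΔS = −(2.4 × 10⁻⁴)(+1.6)+(7.9 × 10⁻⁴)(+0.80) = 2.5 × 10⁻⁴ → stable
The 119–187 m interval has Δρ < 0: lighter water underlies denser water.

119–187 m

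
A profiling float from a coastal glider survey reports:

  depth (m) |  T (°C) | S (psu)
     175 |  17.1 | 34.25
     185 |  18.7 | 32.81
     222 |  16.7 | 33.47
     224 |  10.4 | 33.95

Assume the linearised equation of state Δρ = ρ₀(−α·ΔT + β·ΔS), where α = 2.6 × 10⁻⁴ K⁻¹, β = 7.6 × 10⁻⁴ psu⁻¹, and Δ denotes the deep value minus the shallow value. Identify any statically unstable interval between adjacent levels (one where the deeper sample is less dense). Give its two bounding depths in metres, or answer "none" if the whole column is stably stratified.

175–185 m

Evaluate Δρ/ρ₀ = −αΔT + βΔS across each adjacent pair:
  175–185 m: −αΔT+βΔS = −(2.6 × 10⁻⁴)(+1.6)+(7.6 × 10⁻⁴)(-1.44) = -1.5 × 10⁻³ → UNSTABLE
  185–222 m: −αΔT+βΔS = −(2.6 × 10⁻⁴)(-2.0)+(7.6 × 10⁻⁴)(+0.66) = 1.0 × 10⁻³ → stable
  222–224 m: −αΔT+βΔS = −(2.6 × 10⁻⁴)(-6.3)+(7.6 × 10⁻⁴)(+0.48) = 2.0 × 10⁻³ → stable
The 175–185 m interval has Δρ < 0: lighter water underlies denser water.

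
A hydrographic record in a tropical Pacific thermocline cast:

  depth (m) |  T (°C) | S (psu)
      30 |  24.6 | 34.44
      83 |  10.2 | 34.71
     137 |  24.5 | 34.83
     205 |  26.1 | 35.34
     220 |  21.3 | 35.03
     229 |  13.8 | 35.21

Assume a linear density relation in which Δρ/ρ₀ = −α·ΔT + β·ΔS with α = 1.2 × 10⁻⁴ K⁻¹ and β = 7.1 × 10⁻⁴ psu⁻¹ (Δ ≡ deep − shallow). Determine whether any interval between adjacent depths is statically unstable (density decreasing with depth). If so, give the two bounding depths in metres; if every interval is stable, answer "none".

Evaluate Δρ/ρ₀ = −αΔT + βΔS across each adjacent pair:
  30–83 m: −αΔT+βΔS = −(1.2 × 10⁻⁴)(-14.4)+(7.1 × 10⁻⁴)(+0.27) = 1.9 × 10⁻³ → stable
  83–137 m: −αΔT+βΔS = −(1.2 × 10⁻⁴)(+14.3)+(7.1 × 10⁻⁴)(+0.12) = -1.6 × 10⁻³ → UNSTABLE
  137–205 m: −αΔT+βΔS = −(1.2 × 10⁻⁴)(+1.6)+(7.1 × 10⁻⁴)(+0.51) = 1.7 × 10⁻⁴ → stable
  205–220 m: −αΔT+βΔS = −(1.2 × 10⁻⁴)(-4.8)+(7.1 × 10⁻⁴)(-0.31) = 3.6 × 10⁻⁴ → stable
  220–229 m: −αΔT+βΔS = −(1.2 × 10⁻⁴)(-7.5)+(7.1 × 10⁻⁴)(+0.18) = 1.0 × 10⁻³ → stable
The 83–137 m interval has Δρ < 0: lighter water underlies denser water.

83–137 m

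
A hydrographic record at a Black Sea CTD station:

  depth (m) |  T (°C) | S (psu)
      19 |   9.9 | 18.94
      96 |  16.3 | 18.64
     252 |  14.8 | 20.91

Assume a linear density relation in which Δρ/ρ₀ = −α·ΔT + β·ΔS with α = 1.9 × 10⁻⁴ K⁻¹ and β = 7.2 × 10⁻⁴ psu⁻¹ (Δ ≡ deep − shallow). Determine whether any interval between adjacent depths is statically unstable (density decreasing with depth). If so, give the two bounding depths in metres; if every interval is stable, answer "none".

19–96 m

Evaluate Δρ/ρ₀ = −αΔT + βΔS across each adjacent pair:
  19–96 m: −αΔT+βΔS = −(1.9 × 10⁻⁴)(+6.4)+(7.2 × 10⁻⁴)(-0.30) = -1.4 × 10⁻³ → UNSTABLE
  96–252 m: −αΔT+βΔS = −(1.9 × 10⁻⁴)(-1.5)+(7.2 × 10⁻⁴)(+2.27) = 1.9 × 10⁻³ → stable
The 19–96 m interval has Δρ < 0: lighter water underlies denser water.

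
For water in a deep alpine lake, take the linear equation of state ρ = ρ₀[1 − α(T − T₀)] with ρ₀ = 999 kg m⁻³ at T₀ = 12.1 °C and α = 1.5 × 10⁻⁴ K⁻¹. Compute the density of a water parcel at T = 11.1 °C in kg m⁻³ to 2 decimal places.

T − T₀ = -1.0 K.
Bracket = 1 − α·(-1.0) = 1 + (1.50 × 10⁻⁴) = 1.0001500.
ρ = 999 × 1.0001500 = 999.15 kg m⁻³.

999.15 kg m⁻³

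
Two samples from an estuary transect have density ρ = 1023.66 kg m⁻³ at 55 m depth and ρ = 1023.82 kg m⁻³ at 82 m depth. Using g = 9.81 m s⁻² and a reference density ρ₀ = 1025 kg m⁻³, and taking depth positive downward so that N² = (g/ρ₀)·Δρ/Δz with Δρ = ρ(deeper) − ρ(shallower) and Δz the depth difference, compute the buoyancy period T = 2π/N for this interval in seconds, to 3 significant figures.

Δρ = 1023.82 − 1023.66 = 0.16 kg m⁻³ over Δz = 82 − 55 = 27 m.
N² = (9.81/1025) × (0.16/27) = 5.6715 × 10⁻⁵ s⁻².
N = √(5.6715 × 10⁻⁵) = 7.5309 × 10⁻³ rad s⁻¹, so T = 2π/N = 834.32 s ≈ 834 s.

834 s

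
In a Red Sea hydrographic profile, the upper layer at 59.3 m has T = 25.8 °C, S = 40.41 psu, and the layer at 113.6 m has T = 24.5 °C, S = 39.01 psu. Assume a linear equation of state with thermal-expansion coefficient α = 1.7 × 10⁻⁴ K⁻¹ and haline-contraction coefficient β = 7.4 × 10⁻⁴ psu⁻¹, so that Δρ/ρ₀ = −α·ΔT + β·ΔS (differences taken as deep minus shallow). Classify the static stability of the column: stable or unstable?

unstable

ΔT = 24.5 − 25.8 = -1.3 K and ΔS = 39.01 − 40.41 = -1.40 psu (deep − shallow).
−αΔT = 2.21 × 10⁻⁴; βΔS = -1.036 × 10⁻³; sum Δρ/ρ₀ = -8.15 × 10⁻⁴.
Δρ/ρ₀ < 0, so Δρ < 0: deeper water is lighter → statically unstable; the column would overturn.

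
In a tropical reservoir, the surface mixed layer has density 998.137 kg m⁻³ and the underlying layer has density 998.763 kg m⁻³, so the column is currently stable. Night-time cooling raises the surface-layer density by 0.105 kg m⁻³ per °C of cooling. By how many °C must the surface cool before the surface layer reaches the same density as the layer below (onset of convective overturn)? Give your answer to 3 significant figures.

Density deficit of the surface layer: 998.763 − 998.137 = 0.626 kg m⁻³.
Required change = 0.626 / 0.105 = 5.96 °C.

5.96 °C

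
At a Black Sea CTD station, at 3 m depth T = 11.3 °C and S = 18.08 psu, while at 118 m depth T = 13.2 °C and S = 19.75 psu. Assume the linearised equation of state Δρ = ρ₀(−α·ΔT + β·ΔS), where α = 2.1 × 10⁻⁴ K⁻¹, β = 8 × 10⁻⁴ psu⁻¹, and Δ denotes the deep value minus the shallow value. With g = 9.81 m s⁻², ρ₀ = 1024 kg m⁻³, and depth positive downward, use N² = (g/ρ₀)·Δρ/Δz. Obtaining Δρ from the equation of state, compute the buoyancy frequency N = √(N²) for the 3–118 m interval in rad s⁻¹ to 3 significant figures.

8.94 × 10⁻³ rad s⁻¹

ΔT = +1.9 K, ΔS = +1.67 psu (deep − shallow).
Δρ/ρ₀ = −αΔT + βΔS = -3.99 × 10⁻⁴ + 1.336 × 10⁻³ = 9.37 × 10⁻⁴, so Δρ ≈ 0.9595 kg m⁻³.
N² = (g/ρ₀)·Δρ/Δz = g·(Δρ/ρ₀)/Δz = 9.81 × 9.37 × 10⁻⁴ / 115 = 7.9930 × 10⁻⁵ s⁻².
N = √(7.9930 × 10⁻⁵) = 8.9404 × 10⁻³ rad s⁻¹ ≈ 8.94 × 10⁻³ rad s⁻¹.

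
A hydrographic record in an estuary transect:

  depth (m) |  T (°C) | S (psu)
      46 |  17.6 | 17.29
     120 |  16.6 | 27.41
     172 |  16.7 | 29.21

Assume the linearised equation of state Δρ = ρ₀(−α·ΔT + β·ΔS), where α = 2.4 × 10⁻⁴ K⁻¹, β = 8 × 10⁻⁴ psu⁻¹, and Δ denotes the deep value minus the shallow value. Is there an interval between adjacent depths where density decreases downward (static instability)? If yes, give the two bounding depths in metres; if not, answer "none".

Evaluate Δρ/ρ₀ = −αΔT + βΔS across each adjacent pair:
  46–120 m: −αΔT+βΔS = −(2.4 × 10⁻⁴)(-1.0)+(8 × 10⁻⁴)(+10.12) = 8.3 × 10⁻³ → stable
  120–172 m: −αΔT+βΔS = −(2.4 × 10⁻⁴)(+0.1)+(8 × 10⁻⁴)(+1.80) = 1.4 × 10⁻³ → stable
Every interval has Δρ > 0: the column is stably stratified throughout.

none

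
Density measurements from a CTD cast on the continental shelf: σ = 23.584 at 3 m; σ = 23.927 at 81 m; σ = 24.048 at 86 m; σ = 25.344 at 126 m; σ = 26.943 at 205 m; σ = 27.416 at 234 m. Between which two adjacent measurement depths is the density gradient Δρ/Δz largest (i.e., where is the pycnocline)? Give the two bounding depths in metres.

Compute the density gradient over each adjacent pair:
  3–81 m: Δρ/Δz = 0.343/78 = 4.4 × 10⁻³ kg m⁻⁴
  81–86 m: Δρ/Δz = 0.121/5 = 0.024 kg m⁻⁴
  86–126 m: Δρ/Δz = 1.296/40 = 0.032 kg m⁻⁴
  126–205 m: Δρ/Δz = 1.599/79 = 0.020 kg m⁻⁴
  205–234 m: Δρ/Δz = 0.473/29 = 0.016 kg m⁻⁴
The largest gradient is in the 86–126 m interval — the pycnocline.

86–126 m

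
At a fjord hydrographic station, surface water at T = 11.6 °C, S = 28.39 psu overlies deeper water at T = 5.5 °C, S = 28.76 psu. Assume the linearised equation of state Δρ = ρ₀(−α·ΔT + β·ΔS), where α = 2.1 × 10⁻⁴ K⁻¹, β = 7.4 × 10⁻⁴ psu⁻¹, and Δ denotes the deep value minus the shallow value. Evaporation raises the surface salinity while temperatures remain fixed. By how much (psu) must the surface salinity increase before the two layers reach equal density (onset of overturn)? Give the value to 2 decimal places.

Neutral buoyancy requires −α(T_deep − T_surf) + β(S_deep − S_surf′) = 0.
S_surf′ = S_deep − (α/β)·ΔT = 28.76 − (2.1 × 10⁻⁴/7.4 × 10⁻⁴)·(-6.1) = 30.4911 psu.
Increase required: 30.4911 − 28.39 = 2.1011 psu.

2.10 psu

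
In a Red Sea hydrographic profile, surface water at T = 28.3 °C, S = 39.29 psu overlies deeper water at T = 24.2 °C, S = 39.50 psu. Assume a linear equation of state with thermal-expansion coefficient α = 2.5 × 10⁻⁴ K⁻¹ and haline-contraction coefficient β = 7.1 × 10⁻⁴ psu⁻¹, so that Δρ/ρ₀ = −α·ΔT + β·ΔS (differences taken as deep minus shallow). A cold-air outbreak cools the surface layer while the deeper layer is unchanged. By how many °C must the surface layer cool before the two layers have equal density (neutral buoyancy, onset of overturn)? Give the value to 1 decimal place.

4.7 °C

Neutral buoyancy requires Δρ = 0, i.e. −α(T_deep − T_surf′) + β(S_deep − S_surf) = 0.
T_surf′ = T_deep − (β/α)·ΔS = 24.2 − (7.1 × 10⁻⁴/2.5 × 10⁻⁴)·(+0.21) = 23.604 °C.
Cooling required: 28.3 − (23.604) = 4.696 °C.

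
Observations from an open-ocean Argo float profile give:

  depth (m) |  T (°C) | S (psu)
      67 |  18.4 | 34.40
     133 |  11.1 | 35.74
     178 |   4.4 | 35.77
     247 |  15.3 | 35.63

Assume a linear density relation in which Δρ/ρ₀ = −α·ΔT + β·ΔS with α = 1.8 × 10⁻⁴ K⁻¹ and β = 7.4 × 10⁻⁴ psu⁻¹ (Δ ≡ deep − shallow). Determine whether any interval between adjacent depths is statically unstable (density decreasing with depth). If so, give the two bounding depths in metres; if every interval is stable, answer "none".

178–247 m

Evaluate Δρ/ρ₀ = −αΔT + βΔS across each adjacent pair:
  67–133 m: −αΔT+βΔS = −(1.8 × 10⁻⁴)(-7.3)+(7.4 × 10⁻⁴)(+1.34) = 2.3 × 10⁻³ → stable
  133–178 m: −αΔT+βΔS = −(1.8 × 10⁻⁴)(-6.7)+(7.4 × 10⁻⁴)(+0.03) = 1.2 × 10⁻³ → stable
  178–247 m: −αΔT+βΔS = −(1.8 × 10⁻⁴)(+10.9)+(7.4 × 10⁻⁴)(-0.14) = -2.1 × 10⁻³ → UNSTABLE
The 178–247 m interval has Δρ < 0: lighter water underlies denser water.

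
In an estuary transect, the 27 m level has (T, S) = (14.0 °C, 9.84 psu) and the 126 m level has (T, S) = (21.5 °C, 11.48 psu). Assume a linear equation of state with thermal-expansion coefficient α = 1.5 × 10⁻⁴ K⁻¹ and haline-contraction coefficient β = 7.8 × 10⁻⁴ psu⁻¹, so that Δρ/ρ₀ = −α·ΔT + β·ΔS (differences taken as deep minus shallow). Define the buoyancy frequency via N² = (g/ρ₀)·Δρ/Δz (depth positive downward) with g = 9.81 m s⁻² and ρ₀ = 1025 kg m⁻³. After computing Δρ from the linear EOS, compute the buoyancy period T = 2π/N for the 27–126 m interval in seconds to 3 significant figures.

1.61 × 10³ s

ΔT = +7.5 K, ΔS = +1.64 psu (deep − shallow).
Δρ/ρ₀ = −αΔT + βΔS = -1.125 × 10⁻³ + 1.2792 × 10⁻³ = 1.542 × 10⁻⁴, so Δρ ≈ 0.1581 kg m⁻³.
N² = (g/ρ₀)·Δρ/Δz = g·(Δρ/ρ₀)/Δz = 9.81 × 1.542 × 10⁻⁴ / 99 = 1.5280 × 10⁻⁵ s⁻².
N = √(1.5280 × 10⁻⁵) = 3.9090 × 10⁻³ rad s⁻¹ → T = 2π/N = 1.6074 × 10³ s ≈ 1.61 × 10³ s.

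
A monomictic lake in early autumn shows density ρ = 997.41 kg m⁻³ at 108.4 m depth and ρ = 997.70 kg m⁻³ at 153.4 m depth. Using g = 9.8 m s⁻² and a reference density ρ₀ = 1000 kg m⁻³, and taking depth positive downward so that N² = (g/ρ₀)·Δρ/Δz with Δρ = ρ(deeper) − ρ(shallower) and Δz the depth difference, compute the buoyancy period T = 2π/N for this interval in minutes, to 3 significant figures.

Δρ = 997.70 − 997.41 = 0.29 kg m⁻³ over Δz = 153.4 − 108.4 = 45 m.
N² = (9.8/1000) × (0.29/45) = 6.3156 × 10⁻⁵ s⁻².
N = √(6.3156 × 10⁻⁵) = 7.9471 × 10⁻³ rad s⁻¹, so T = 2π/N = 790.63 s = 13.177 min ≈ 13.2 min.

13.2 min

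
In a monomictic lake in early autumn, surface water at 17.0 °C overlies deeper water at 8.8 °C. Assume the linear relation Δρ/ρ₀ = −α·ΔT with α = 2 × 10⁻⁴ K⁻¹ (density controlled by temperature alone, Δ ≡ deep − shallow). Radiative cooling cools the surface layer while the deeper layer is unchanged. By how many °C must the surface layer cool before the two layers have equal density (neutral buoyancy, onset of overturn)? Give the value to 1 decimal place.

With temperature the only control, equal density requires T_surf′ = T_deep.
T_surf′ = 8.8 °C.
Cooling required: 17.0 − 8.8 = 8.2 °C.

8.2 °C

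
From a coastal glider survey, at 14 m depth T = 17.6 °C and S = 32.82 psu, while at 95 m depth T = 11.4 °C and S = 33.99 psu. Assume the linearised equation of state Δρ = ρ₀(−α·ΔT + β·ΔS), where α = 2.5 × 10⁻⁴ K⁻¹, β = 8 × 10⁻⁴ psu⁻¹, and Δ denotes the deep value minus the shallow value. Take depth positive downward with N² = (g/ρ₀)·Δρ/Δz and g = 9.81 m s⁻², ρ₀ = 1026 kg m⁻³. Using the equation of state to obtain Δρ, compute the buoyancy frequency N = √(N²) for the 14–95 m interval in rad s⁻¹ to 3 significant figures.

0.0174 rad s⁻¹

ΔT = -6.2 K, ΔS = +1.17 psu (deep − shallow).
Δρ/ρ₀ = −αΔT + βΔS = 1.55 × 10⁻³ + 9.36 × 10⁻⁴ = 2.486 × 10⁻³, so Δρ ≈ 2.551 kg m⁻³.
N² = (g/ρ₀)·Δρ/Δz = g·(Δρ/ρ₀)/Δz = 9.81 × 2.486 × 10⁻³ / 81 = 3.0108 × 10⁻⁴ s⁻².
N = √(3.0108 × 10⁻⁴) = 0.017352 rad s⁻¹ ≈ 0.0174 rad s⁻¹.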